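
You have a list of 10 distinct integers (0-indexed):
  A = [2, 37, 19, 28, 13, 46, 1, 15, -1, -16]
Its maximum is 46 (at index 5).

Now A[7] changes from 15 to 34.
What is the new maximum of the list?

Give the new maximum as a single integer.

Answer: 46

Derivation:
Old max = 46 (at index 5)
Change: A[7] 15 -> 34
Changed element was NOT the old max.
  New max = max(old_max, new_val) = max(46, 34) = 46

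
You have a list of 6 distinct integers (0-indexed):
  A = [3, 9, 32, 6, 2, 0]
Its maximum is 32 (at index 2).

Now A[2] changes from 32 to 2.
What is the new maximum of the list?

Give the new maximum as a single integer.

Answer: 9

Derivation:
Old max = 32 (at index 2)
Change: A[2] 32 -> 2
Changed element WAS the max -> may need rescan.
  Max of remaining elements: 9
  New max = max(2, 9) = 9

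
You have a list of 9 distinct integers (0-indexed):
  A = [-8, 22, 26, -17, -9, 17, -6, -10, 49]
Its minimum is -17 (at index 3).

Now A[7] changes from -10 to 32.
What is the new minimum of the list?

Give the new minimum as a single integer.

Answer: -17

Derivation:
Old min = -17 (at index 3)
Change: A[7] -10 -> 32
Changed element was NOT the old min.
  New min = min(old_min, new_val) = min(-17, 32) = -17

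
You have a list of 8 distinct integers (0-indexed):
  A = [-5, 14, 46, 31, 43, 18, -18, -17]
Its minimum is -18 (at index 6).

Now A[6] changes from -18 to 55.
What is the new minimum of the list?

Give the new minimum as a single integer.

Old min = -18 (at index 6)
Change: A[6] -18 -> 55
Changed element WAS the min. Need to check: is 55 still <= all others?
  Min of remaining elements: -17
  New min = min(55, -17) = -17

Answer: -17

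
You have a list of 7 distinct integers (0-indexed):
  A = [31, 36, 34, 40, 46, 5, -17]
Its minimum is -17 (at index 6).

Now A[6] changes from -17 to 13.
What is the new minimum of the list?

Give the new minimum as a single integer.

Old min = -17 (at index 6)
Change: A[6] -17 -> 13
Changed element WAS the min. Need to check: is 13 still <= all others?
  Min of remaining elements: 5
  New min = min(13, 5) = 5

Answer: 5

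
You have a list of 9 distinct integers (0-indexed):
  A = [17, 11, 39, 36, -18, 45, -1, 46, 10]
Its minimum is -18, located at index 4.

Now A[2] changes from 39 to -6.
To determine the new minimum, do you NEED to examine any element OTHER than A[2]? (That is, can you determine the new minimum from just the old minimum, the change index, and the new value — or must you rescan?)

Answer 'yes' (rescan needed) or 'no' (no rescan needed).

Old min = -18 at index 4
Change at index 2: 39 -> -6
Index 2 was NOT the min. New min = min(-18, -6). No rescan of other elements needed.
Needs rescan: no

Answer: no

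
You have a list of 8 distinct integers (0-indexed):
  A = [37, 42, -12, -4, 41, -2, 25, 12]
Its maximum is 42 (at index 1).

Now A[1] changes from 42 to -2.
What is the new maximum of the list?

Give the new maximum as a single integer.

Answer: 41

Derivation:
Old max = 42 (at index 1)
Change: A[1] 42 -> -2
Changed element WAS the max -> may need rescan.
  Max of remaining elements: 41
  New max = max(-2, 41) = 41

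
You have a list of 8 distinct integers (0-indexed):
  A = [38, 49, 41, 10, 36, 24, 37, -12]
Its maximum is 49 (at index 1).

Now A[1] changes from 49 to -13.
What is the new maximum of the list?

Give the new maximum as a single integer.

Old max = 49 (at index 1)
Change: A[1] 49 -> -13
Changed element WAS the max -> may need rescan.
  Max of remaining elements: 41
  New max = max(-13, 41) = 41

Answer: 41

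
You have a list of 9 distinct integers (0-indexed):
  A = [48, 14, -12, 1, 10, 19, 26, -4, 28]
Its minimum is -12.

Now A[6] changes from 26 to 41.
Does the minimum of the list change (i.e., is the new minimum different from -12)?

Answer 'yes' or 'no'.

Answer: no

Derivation:
Old min = -12
Change: A[6] 26 -> 41
Changed element was NOT the min; min changes only if 41 < -12.
New min = -12; changed? no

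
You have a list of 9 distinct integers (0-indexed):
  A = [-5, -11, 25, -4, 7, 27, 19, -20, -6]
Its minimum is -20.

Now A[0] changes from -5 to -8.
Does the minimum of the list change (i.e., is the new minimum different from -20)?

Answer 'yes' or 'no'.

Answer: no

Derivation:
Old min = -20
Change: A[0] -5 -> -8
Changed element was NOT the min; min changes only if -8 < -20.
New min = -20; changed? no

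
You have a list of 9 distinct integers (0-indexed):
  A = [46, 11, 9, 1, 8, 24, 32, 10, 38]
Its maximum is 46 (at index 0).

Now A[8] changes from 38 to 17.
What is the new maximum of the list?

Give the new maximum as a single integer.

Old max = 46 (at index 0)
Change: A[8] 38 -> 17
Changed element was NOT the old max.
  New max = max(old_max, new_val) = max(46, 17) = 46

Answer: 46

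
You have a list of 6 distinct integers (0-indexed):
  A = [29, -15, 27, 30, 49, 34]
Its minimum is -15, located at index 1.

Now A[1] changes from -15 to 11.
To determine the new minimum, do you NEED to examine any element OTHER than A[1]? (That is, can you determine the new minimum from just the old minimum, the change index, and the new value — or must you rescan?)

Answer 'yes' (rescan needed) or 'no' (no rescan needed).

Answer: yes

Derivation:
Old min = -15 at index 1
Change at index 1: -15 -> 11
Index 1 WAS the min and new value 11 > old min -15. Must rescan other elements to find the new min.
Needs rescan: yes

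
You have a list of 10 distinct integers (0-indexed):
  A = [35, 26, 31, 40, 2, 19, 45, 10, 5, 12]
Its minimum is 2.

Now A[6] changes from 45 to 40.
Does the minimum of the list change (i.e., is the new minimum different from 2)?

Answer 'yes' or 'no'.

Answer: no

Derivation:
Old min = 2
Change: A[6] 45 -> 40
Changed element was NOT the min; min changes only if 40 < 2.
New min = 2; changed? no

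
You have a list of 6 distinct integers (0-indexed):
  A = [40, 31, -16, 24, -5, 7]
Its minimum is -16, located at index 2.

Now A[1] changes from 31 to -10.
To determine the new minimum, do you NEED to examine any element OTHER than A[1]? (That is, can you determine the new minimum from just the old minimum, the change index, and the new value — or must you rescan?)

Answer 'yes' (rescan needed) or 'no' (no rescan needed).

Old min = -16 at index 2
Change at index 1: 31 -> -10
Index 1 was NOT the min. New min = min(-16, -10). No rescan of other elements needed.
Needs rescan: no

Answer: no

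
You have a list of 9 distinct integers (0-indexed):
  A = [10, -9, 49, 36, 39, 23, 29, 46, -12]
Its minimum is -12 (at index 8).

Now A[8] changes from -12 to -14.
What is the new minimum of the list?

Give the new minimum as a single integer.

Old min = -12 (at index 8)
Change: A[8] -12 -> -14
Changed element WAS the min. Need to check: is -14 still <= all others?
  Min of remaining elements: -9
  New min = min(-14, -9) = -14

Answer: -14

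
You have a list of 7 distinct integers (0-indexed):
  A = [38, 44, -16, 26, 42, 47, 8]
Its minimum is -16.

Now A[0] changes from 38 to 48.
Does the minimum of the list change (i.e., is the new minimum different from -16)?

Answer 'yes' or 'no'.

Answer: no

Derivation:
Old min = -16
Change: A[0] 38 -> 48
Changed element was NOT the min; min changes only if 48 < -16.
New min = -16; changed? no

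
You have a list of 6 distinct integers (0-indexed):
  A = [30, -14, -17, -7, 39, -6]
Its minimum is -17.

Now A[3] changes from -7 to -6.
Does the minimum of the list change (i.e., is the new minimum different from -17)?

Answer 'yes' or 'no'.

Answer: no

Derivation:
Old min = -17
Change: A[3] -7 -> -6
Changed element was NOT the min; min changes only if -6 < -17.
New min = -17; changed? no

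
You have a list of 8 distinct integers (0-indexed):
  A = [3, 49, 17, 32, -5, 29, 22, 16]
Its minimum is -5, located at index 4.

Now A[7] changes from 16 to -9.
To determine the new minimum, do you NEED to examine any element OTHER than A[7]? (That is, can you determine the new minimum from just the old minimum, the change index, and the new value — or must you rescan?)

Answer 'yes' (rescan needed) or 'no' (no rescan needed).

Answer: no

Derivation:
Old min = -5 at index 4
Change at index 7: 16 -> -9
Index 7 was NOT the min. New min = min(-5, -9). No rescan of other elements needed.
Needs rescan: no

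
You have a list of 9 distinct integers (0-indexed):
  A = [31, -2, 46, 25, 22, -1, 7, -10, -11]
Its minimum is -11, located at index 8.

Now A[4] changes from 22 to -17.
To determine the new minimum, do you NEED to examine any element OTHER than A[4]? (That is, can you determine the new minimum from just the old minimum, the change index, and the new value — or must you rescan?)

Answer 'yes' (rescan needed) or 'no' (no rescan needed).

Answer: no

Derivation:
Old min = -11 at index 8
Change at index 4: 22 -> -17
Index 4 was NOT the min. New min = min(-11, -17). No rescan of other elements needed.
Needs rescan: no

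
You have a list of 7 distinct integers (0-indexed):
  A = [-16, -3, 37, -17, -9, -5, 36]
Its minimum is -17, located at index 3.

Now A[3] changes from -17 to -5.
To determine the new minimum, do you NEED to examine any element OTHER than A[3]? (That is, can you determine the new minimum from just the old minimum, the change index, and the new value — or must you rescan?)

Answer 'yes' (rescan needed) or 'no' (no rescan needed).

Answer: yes

Derivation:
Old min = -17 at index 3
Change at index 3: -17 -> -5
Index 3 WAS the min and new value -5 > old min -17. Must rescan other elements to find the new min.
Needs rescan: yes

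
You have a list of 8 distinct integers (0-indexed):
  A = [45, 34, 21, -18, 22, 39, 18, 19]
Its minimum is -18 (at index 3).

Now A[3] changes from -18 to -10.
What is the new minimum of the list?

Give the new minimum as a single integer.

Answer: -10

Derivation:
Old min = -18 (at index 3)
Change: A[3] -18 -> -10
Changed element WAS the min. Need to check: is -10 still <= all others?
  Min of remaining elements: 18
  New min = min(-10, 18) = -10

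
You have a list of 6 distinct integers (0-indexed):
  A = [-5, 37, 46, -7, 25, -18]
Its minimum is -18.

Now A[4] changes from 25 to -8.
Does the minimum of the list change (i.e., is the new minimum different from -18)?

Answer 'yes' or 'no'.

Old min = -18
Change: A[4] 25 -> -8
Changed element was NOT the min; min changes only if -8 < -18.
New min = -18; changed? no

Answer: no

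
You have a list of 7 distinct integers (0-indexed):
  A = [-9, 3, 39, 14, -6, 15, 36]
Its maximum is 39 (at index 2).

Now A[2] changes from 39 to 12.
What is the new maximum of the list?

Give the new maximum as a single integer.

Answer: 36

Derivation:
Old max = 39 (at index 2)
Change: A[2] 39 -> 12
Changed element WAS the max -> may need rescan.
  Max of remaining elements: 36
  New max = max(12, 36) = 36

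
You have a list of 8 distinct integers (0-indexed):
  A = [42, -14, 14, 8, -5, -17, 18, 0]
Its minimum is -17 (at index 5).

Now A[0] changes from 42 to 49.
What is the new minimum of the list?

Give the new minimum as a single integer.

Answer: -17

Derivation:
Old min = -17 (at index 5)
Change: A[0] 42 -> 49
Changed element was NOT the old min.
  New min = min(old_min, new_val) = min(-17, 49) = -17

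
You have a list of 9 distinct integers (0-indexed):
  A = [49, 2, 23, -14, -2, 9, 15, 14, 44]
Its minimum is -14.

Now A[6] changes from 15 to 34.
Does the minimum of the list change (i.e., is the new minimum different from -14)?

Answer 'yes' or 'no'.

Answer: no

Derivation:
Old min = -14
Change: A[6] 15 -> 34
Changed element was NOT the min; min changes only if 34 < -14.
New min = -14; changed? no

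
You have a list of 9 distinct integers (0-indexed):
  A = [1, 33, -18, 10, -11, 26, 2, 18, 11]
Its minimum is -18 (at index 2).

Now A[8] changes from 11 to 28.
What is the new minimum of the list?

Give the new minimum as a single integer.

Answer: -18

Derivation:
Old min = -18 (at index 2)
Change: A[8] 11 -> 28
Changed element was NOT the old min.
  New min = min(old_min, new_val) = min(-18, 28) = -18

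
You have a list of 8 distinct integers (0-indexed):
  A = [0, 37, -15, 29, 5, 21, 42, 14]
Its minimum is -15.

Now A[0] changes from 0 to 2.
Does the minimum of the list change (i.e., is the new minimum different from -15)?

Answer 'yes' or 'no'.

Answer: no

Derivation:
Old min = -15
Change: A[0] 0 -> 2
Changed element was NOT the min; min changes only if 2 < -15.
New min = -15; changed? no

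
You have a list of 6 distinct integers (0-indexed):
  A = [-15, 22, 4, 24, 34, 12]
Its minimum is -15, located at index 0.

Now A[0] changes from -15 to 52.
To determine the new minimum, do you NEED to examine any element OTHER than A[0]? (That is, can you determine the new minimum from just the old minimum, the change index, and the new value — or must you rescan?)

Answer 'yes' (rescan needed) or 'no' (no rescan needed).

Old min = -15 at index 0
Change at index 0: -15 -> 52
Index 0 WAS the min and new value 52 > old min -15. Must rescan other elements to find the new min.
Needs rescan: yes

Answer: yes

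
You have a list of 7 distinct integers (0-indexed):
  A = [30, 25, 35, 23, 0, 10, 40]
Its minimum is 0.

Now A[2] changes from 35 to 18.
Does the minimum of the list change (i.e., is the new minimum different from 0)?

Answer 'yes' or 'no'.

Old min = 0
Change: A[2] 35 -> 18
Changed element was NOT the min; min changes only if 18 < 0.
New min = 0; changed? no

Answer: no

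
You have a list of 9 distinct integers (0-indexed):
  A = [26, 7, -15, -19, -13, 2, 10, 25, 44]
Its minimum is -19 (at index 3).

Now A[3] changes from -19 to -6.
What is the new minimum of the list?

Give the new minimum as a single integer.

Old min = -19 (at index 3)
Change: A[3] -19 -> -6
Changed element WAS the min. Need to check: is -6 still <= all others?
  Min of remaining elements: -15
  New min = min(-6, -15) = -15

Answer: -15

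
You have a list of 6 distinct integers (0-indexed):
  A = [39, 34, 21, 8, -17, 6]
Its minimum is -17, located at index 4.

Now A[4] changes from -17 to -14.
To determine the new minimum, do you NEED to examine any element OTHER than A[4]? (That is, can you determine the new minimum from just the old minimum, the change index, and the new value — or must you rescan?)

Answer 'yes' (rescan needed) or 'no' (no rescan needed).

Answer: yes

Derivation:
Old min = -17 at index 4
Change at index 4: -17 -> -14
Index 4 WAS the min and new value -14 > old min -17. Must rescan other elements to find the new min.
Needs rescan: yes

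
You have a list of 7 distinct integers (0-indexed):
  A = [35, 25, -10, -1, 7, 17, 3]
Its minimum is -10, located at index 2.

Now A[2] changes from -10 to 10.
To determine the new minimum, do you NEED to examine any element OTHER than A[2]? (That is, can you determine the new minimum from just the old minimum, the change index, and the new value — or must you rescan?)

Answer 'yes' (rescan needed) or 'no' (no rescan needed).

Old min = -10 at index 2
Change at index 2: -10 -> 10
Index 2 WAS the min and new value 10 > old min -10. Must rescan other elements to find the new min.
Needs rescan: yes

Answer: yes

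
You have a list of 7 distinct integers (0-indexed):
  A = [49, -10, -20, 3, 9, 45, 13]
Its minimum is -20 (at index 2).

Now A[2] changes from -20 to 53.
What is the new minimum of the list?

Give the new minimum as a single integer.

Old min = -20 (at index 2)
Change: A[2] -20 -> 53
Changed element WAS the min. Need to check: is 53 still <= all others?
  Min of remaining elements: -10
  New min = min(53, -10) = -10

Answer: -10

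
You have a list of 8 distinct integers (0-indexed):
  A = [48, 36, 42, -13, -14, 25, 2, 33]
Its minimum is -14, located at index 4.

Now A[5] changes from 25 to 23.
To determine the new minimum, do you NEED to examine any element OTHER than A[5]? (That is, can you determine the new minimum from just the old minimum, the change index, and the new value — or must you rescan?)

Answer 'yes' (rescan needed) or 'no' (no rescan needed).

Answer: no

Derivation:
Old min = -14 at index 4
Change at index 5: 25 -> 23
Index 5 was NOT the min. New min = min(-14, 23). No rescan of other elements needed.
Needs rescan: no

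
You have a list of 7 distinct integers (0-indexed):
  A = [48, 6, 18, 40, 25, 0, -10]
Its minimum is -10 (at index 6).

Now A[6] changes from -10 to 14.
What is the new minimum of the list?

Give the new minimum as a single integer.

Answer: 0

Derivation:
Old min = -10 (at index 6)
Change: A[6] -10 -> 14
Changed element WAS the min. Need to check: is 14 still <= all others?
  Min of remaining elements: 0
  New min = min(14, 0) = 0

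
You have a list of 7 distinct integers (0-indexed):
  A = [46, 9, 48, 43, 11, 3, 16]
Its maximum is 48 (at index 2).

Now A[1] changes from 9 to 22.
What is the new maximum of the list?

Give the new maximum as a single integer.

Old max = 48 (at index 2)
Change: A[1] 9 -> 22
Changed element was NOT the old max.
  New max = max(old_max, new_val) = max(48, 22) = 48

Answer: 48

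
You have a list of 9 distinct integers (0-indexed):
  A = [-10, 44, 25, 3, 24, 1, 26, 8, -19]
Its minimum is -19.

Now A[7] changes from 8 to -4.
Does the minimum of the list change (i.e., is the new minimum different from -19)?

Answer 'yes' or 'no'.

Old min = -19
Change: A[7] 8 -> -4
Changed element was NOT the min; min changes only if -4 < -19.
New min = -19; changed? no

Answer: no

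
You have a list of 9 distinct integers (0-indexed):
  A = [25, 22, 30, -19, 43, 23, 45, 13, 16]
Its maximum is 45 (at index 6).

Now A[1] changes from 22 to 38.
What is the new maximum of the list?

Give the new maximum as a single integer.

Answer: 45

Derivation:
Old max = 45 (at index 6)
Change: A[1] 22 -> 38
Changed element was NOT the old max.
  New max = max(old_max, new_val) = max(45, 38) = 45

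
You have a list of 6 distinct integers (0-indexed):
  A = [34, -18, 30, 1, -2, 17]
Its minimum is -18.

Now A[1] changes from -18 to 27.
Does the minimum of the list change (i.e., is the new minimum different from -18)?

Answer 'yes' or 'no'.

Answer: yes

Derivation:
Old min = -18
Change: A[1] -18 -> 27
Changed element was the min; new min must be rechecked.
New min = -2; changed? yes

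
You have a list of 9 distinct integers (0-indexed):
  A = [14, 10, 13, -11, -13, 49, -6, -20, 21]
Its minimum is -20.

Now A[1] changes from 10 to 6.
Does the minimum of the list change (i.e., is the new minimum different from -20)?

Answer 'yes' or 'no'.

Old min = -20
Change: A[1] 10 -> 6
Changed element was NOT the min; min changes only if 6 < -20.
New min = -20; changed? no

Answer: no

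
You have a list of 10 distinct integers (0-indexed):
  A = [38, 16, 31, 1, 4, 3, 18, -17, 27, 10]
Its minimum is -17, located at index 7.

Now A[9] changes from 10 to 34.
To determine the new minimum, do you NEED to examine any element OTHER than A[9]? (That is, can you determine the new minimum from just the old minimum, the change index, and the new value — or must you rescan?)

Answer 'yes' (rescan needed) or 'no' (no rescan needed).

Old min = -17 at index 7
Change at index 9: 10 -> 34
Index 9 was NOT the min. New min = min(-17, 34). No rescan of other elements needed.
Needs rescan: no

Answer: no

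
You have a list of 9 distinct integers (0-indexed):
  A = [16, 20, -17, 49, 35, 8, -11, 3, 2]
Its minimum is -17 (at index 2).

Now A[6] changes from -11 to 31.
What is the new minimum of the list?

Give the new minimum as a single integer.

Old min = -17 (at index 2)
Change: A[6] -11 -> 31
Changed element was NOT the old min.
  New min = min(old_min, new_val) = min(-17, 31) = -17

Answer: -17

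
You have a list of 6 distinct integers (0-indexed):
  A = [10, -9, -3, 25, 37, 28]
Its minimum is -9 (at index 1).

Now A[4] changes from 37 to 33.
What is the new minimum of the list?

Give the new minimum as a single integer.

Answer: -9

Derivation:
Old min = -9 (at index 1)
Change: A[4] 37 -> 33
Changed element was NOT the old min.
  New min = min(old_min, new_val) = min(-9, 33) = -9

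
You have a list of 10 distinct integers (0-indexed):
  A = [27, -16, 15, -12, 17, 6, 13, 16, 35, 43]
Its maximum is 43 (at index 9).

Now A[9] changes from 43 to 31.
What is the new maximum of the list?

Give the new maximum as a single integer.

Answer: 35

Derivation:
Old max = 43 (at index 9)
Change: A[9] 43 -> 31
Changed element WAS the max -> may need rescan.
  Max of remaining elements: 35
  New max = max(31, 35) = 35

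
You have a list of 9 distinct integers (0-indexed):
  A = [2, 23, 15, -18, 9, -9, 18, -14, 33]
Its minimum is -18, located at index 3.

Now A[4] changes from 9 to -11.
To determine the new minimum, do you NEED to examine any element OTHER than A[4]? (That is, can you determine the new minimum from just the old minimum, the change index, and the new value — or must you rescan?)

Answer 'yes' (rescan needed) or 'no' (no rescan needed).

Old min = -18 at index 3
Change at index 4: 9 -> -11
Index 4 was NOT the min. New min = min(-18, -11). No rescan of other elements needed.
Needs rescan: no

Answer: no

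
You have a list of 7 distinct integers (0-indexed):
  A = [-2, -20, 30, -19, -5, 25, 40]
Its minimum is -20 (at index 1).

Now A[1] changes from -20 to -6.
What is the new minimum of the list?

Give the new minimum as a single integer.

Old min = -20 (at index 1)
Change: A[1] -20 -> -6
Changed element WAS the min. Need to check: is -6 still <= all others?
  Min of remaining elements: -19
  New min = min(-6, -19) = -19

Answer: -19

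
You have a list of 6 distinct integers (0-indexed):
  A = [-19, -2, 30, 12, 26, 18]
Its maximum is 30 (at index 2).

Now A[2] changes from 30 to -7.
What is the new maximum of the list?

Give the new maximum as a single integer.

Old max = 30 (at index 2)
Change: A[2] 30 -> -7
Changed element WAS the max -> may need rescan.
  Max of remaining elements: 26
  New max = max(-7, 26) = 26

Answer: 26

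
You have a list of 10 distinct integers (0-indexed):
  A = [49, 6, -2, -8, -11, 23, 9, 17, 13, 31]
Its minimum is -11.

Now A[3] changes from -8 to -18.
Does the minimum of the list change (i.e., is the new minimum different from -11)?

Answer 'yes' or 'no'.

Old min = -11
Change: A[3] -8 -> -18
Changed element was NOT the min; min changes only if -18 < -11.
New min = -18; changed? yes

Answer: yes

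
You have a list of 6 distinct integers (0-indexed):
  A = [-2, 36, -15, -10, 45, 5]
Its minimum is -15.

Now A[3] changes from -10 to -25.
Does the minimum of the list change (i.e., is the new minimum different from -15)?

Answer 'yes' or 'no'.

Old min = -15
Change: A[3] -10 -> -25
Changed element was NOT the min; min changes only if -25 < -15.
New min = -25; changed? yes

Answer: yes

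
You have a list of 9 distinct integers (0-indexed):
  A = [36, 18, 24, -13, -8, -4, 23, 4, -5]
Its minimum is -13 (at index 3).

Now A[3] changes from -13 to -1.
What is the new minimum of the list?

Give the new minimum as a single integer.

Answer: -8

Derivation:
Old min = -13 (at index 3)
Change: A[3] -13 -> -1
Changed element WAS the min. Need to check: is -1 still <= all others?
  Min of remaining elements: -8
  New min = min(-1, -8) = -8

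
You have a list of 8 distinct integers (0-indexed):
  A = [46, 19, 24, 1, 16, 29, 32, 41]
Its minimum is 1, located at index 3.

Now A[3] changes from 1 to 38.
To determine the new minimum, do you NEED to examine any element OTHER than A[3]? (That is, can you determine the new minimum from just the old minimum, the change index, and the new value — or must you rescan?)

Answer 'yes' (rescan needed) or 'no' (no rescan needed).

Answer: yes

Derivation:
Old min = 1 at index 3
Change at index 3: 1 -> 38
Index 3 WAS the min and new value 38 > old min 1. Must rescan other elements to find the new min.
Needs rescan: yes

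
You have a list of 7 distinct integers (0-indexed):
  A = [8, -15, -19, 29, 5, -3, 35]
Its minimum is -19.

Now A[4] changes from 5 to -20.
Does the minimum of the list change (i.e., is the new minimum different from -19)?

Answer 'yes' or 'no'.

Answer: yes

Derivation:
Old min = -19
Change: A[4] 5 -> -20
Changed element was NOT the min; min changes only if -20 < -19.
New min = -20; changed? yes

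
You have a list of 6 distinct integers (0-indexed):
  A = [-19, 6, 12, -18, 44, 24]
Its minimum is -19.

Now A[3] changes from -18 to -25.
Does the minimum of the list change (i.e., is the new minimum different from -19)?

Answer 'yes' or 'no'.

Answer: yes

Derivation:
Old min = -19
Change: A[3] -18 -> -25
Changed element was NOT the min; min changes only if -25 < -19.
New min = -25; changed? yes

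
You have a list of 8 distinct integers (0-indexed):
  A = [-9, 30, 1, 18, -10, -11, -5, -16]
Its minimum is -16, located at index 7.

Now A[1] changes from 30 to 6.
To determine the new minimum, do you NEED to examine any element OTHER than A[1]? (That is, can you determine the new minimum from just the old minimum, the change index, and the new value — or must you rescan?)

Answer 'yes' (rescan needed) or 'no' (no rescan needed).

Old min = -16 at index 7
Change at index 1: 30 -> 6
Index 1 was NOT the min. New min = min(-16, 6). No rescan of other elements needed.
Needs rescan: no

Answer: no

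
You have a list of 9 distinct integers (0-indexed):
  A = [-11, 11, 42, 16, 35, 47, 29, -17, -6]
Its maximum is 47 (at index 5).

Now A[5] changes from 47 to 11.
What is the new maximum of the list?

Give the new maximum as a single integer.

Old max = 47 (at index 5)
Change: A[5] 47 -> 11
Changed element WAS the max -> may need rescan.
  Max of remaining elements: 42
  New max = max(11, 42) = 42

Answer: 42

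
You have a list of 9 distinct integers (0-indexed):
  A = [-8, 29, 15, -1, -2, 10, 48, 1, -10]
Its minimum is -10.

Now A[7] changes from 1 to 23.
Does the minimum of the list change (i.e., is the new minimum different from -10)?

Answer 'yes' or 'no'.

Old min = -10
Change: A[7] 1 -> 23
Changed element was NOT the min; min changes only if 23 < -10.
New min = -10; changed? no

Answer: no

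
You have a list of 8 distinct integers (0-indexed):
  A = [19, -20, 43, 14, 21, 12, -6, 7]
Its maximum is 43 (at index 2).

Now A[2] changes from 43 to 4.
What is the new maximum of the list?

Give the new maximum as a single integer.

Old max = 43 (at index 2)
Change: A[2] 43 -> 4
Changed element WAS the max -> may need rescan.
  Max of remaining elements: 21
  New max = max(4, 21) = 21

Answer: 21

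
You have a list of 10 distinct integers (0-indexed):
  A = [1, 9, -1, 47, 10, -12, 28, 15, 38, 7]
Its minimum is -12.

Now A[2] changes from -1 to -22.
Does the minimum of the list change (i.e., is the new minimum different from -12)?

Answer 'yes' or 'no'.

Answer: yes

Derivation:
Old min = -12
Change: A[2] -1 -> -22
Changed element was NOT the min; min changes only if -22 < -12.
New min = -22; changed? yes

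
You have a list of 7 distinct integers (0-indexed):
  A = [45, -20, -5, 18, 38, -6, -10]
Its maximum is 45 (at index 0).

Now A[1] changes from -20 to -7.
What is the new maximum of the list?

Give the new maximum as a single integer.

Old max = 45 (at index 0)
Change: A[1] -20 -> -7
Changed element was NOT the old max.
  New max = max(old_max, new_val) = max(45, -7) = 45

Answer: 45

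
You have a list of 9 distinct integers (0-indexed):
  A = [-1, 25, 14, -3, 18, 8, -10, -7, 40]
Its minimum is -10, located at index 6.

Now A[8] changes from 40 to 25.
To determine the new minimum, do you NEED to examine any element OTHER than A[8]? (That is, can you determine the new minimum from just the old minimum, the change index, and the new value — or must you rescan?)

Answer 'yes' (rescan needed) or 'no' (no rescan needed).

Old min = -10 at index 6
Change at index 8: 40 -> 25
Index 8 was NOT the min. New min = min(-10, 25). No rescan of other elements needed.
Needs rescan: no

Answer: no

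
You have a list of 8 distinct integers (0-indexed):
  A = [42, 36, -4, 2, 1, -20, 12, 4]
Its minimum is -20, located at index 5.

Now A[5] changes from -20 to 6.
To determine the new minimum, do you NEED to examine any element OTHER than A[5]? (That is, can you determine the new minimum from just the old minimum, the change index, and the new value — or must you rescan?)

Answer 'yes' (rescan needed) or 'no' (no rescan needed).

Old min = -20 at index 5
Change at index 5: -20 -> 6
Index 5 WAS the min and new value 6 > old min -20. Must rescan other elements to find the new min.
Needs rescan: yes

Answer: yes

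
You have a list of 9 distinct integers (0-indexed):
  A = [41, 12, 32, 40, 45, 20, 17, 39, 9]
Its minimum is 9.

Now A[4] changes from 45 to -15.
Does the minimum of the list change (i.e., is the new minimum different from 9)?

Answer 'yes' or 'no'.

Old min = 9
Change: A[4] 45 -> -15
Changed element was NOT the min; min changes only if -15 < 9.
New min = -15; changed? yes

Answer: yes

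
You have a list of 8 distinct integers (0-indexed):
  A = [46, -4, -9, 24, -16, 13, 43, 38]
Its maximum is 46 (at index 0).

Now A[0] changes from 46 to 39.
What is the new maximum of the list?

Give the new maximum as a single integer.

Old max = 46 (at index 0)
Change: A[0] 46 -> 39
Changed element WAS the max -> may need rescan.
  Max of remaining elements: 43
  New max = max(39, 43) = 43

Answer: 43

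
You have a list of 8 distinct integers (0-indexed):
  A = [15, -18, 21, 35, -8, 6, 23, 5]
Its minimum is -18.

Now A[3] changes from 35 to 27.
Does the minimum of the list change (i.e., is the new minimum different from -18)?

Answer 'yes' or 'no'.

Answer: no

Derivation:
Old min = -18
Change: A[3] 35 -> 27
Changed element was NOT the min; min changes only if 27 < -18.
New min = -18; changed? no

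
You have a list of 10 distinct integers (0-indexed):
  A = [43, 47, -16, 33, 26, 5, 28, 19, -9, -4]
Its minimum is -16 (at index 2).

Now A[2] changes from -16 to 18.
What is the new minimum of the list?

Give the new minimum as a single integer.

Old min = -16 (at index 2)
Change: A[2] -16 -> 18
Changed element WAS the min. Need to check: is 18 still <= all others?
  Min of remaining elements: -9
  New min = min(18, -9) = -9

Answer: -9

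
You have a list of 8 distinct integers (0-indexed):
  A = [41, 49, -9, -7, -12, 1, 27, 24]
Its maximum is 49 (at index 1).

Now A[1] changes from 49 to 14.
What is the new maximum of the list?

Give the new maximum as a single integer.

Old max = 49 (at index 1)
Change: A[1] 49 -> 14
Changed element WAS the max -> may need rescan.
  Max of remaining elements: 41
  New max = max(14, 41) = 41

Answer: 41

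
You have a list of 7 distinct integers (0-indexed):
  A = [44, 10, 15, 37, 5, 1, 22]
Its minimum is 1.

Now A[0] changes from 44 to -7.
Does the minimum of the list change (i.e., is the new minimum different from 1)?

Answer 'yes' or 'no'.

Answer: yes

Derivation:
Old min = 1
Change: A[0] 44 -> -7
Changed element was NOT the min; min changes only if -7 < 1.
New min = -7; changed? yes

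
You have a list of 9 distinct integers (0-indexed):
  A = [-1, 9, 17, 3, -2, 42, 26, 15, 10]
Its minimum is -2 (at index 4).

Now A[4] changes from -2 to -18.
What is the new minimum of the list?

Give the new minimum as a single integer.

Answer: -18

Derivation:
Old min = -2 (at index 4)
Change: A[4] -2 -> -18
Changed element WAS the min. Need to check: is -18 still <= all others?
  Min of remaining elements: -1
  New min = min(-18, -1) = -18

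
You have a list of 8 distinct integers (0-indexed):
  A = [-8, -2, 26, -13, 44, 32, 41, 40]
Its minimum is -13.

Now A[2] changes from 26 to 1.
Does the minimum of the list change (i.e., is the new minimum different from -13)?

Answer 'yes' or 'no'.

Answer: no

Derivation:
Old min = -13
Change: A[2] 26 -> 1
Changed element was NOT the min; min changes only if 1 < -13.
New min = -13; changed? no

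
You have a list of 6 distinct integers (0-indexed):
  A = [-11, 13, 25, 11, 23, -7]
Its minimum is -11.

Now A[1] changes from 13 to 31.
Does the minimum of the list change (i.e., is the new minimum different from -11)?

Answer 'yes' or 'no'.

Old min = -11
Change: A[1] 13 -> 31
Changed element was NOT the min; min changes only if 31 < -11.
New min = -11; changed? no

Answer: no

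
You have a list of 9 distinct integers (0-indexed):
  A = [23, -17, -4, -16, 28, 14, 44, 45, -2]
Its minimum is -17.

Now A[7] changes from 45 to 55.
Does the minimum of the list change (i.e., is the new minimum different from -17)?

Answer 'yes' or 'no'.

Answer: no

Derivation:
Old min = -17
Change: A[7] 45 -> 55
Changed element was NOT the min; min changes only if 55 < -17.
New min = -17; changed? no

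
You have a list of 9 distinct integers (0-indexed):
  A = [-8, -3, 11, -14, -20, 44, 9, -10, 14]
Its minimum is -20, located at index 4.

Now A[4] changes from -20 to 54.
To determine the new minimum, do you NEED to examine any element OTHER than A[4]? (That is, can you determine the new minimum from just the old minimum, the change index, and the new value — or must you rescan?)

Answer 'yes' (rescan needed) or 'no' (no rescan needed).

Answer: yes

Derivation:
Old min = -20 at index 4
Change at index 4: -20 -> 54
Index 4 WAS the min and new value 54 > old min -20. Must rescan other elements to find the new min.
Needs rescan: yes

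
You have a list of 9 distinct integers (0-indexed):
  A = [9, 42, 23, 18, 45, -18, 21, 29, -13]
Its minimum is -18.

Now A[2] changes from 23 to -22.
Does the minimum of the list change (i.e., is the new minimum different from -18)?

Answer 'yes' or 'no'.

Old min = -18
Change: A[2] 23 -> -22
Changed element was NOT the min; min changes only if -22 < -18.
New min = -22; changed? yes

Answer: yes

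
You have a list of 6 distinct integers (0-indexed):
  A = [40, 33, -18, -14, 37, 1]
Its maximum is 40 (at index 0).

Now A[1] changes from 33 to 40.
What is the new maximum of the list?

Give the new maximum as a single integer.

Old max = 40 (at index 0)
Change: A[1] 33 -> 40
Changed element was NOT the old max.
  New max = max(old_max, new_val) = max(40, 40) = 40

Answer: 40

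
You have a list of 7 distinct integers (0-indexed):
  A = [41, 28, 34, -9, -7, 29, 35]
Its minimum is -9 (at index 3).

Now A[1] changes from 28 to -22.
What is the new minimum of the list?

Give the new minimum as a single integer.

Old min = -9 (at index 3)
Change: A[1] 28 -> -22
Changed element was NOT the old min.
  New min = min(old_min, new_val) = min(-9, -22) = -22

Answer: -22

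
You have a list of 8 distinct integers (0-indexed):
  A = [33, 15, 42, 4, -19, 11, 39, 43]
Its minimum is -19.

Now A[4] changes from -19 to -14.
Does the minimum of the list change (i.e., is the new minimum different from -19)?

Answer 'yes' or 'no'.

Answer: yes

Derivation:
Old min = -19
Change: A[4] -19 -> -14
Changed element was the min; new min must be rechecked.
New min = -14; changed? yes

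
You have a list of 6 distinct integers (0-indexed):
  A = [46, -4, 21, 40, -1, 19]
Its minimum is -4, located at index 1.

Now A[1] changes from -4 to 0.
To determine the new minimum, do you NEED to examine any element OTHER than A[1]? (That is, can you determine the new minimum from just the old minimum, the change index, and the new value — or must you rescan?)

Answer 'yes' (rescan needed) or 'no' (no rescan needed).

Old min = -4 at index 1
Change at index 1: -4 -> 0
Index 1 WAS the min and new value 0 > old min -4. Must rescan other elements to find the new min.
Needs rescan: yes

Answer: yes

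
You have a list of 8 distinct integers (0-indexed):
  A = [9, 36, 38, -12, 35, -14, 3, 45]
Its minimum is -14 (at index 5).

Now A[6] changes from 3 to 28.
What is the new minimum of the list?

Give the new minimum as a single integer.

Answer: -14

Derivation:
Old min = -14 (at index 5)
Change: A[6] 3 -> 28
Changed element was NOT the old min.
  New min = min(old_min, new_val) = min(-14, 28) = -14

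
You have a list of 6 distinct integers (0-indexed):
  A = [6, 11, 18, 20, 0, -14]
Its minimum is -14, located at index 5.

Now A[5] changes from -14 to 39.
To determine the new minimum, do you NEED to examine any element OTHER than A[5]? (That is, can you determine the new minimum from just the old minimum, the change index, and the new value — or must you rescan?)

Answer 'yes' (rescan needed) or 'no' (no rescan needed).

Answer: yes

Derivation:
Old min = -14 at index 5
Change at index 5: -14 -> 39
Index 5 WAS the min and new value 39 > old min -14. Must rescan other elements to find the new min.
Needs rescan: yes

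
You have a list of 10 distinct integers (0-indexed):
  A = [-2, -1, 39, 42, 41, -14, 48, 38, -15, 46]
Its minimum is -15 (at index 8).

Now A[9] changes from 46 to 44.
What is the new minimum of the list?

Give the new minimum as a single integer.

Answer: -15

Derivation:
Old min = -15 (at index 8)
Change: A[9] 46 -> 44
Changed element was NOT the old min.
  New min = min(old_min, new_val) = min(-15, 44) = -15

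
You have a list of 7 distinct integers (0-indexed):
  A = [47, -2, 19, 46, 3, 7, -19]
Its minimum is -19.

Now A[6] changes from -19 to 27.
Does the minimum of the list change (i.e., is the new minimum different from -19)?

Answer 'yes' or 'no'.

Answer: yes

Derivation:
Old min = -19
Change: A[6] -19 -> 27
Changed element was the min; new min must be rechecked.
New min = -2; changed? yes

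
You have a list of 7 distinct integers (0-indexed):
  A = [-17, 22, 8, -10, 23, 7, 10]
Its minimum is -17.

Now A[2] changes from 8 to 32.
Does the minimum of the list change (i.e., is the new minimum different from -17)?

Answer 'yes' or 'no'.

Old min = -17
Change: A[2] 8 -> 32
Changed element was NOT the min; min changes only if 32 < -17.
New min = -17; changed? no

Answer: no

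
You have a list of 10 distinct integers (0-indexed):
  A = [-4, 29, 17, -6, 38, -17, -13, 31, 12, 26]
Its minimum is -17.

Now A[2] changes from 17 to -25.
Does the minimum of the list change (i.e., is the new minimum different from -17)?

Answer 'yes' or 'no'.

Answer: yes

Derivation:
Old min = -17
Change: A[2] 17 -> -25
Changed element was NOT the min; min changes only if -25 < -17.
New min = -25; changed? yes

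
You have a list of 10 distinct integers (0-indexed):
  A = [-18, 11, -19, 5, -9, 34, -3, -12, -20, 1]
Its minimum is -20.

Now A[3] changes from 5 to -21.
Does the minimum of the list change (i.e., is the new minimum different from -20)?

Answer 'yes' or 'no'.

Answer: yes

Derivation:
Old min = -20
Change: A[3] 5 -> -21
Changed element was NOT the min; min changes only if -21 < -20.
New min = -21; changed? yes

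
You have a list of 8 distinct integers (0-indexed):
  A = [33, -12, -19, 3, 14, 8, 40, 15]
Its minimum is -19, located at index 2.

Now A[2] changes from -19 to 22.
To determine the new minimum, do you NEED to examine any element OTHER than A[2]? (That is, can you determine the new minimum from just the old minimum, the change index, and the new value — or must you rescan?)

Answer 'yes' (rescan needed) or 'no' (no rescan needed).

Answer: yes

Derivation:
Old min = -19 at index 2
Change at index 2: -19 -> 22
Index 2 WAS the min and new value 22 > old min -19. Must rescan other elements to find the new min.
Needs rescan: yes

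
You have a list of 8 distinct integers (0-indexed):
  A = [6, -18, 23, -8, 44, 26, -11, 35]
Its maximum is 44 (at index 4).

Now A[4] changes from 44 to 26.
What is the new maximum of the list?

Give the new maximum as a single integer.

Old max = 44 (at index 4)
Change: A[4] 44 -> 26
Changed element WAS the max -> may need rescan.
  Max of remaining elements: 35
  New max = max(26, 35) = 35

Answer: 35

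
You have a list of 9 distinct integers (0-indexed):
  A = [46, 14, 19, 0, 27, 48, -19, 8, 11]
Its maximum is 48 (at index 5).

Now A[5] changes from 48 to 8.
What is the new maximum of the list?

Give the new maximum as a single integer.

Old max = 48 (at index 5)
Change: A[5] 48 -> 8
Changed element WAS the max -> may need rescan.
  Max of remaining elements: 46
  New max = max(8, 46) = 46

Answer: 46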